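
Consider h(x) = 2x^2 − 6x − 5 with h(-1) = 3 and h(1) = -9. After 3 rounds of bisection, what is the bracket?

[-0.75, -0.5]

m = 0, h(m) = -5 (−); new bracket [-1, 0]
m = -0.5, h(m) = -1.5 (−); new bracket [-1, -0.5]
m = -0.75, h(m) = 0.625 (+); new bracket [-0.75, -0.5]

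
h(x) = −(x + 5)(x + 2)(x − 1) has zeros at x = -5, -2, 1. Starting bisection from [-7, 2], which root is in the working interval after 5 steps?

-5

x = -2.5 gives h = -4.375, negative; keep [-7, -2.5]
x = -4.75 gives h = -3.953125, negative; keep [-7, -4.75]
x = -5.875 gives h = 23.310547, positive; keep [-5.875, -4.75]
x = -5.3125 gives h = 6.5344, positive; keep [-5.3125, -4.75]
x = -5.03125 gives h = 0.5713, positive; keep [-5.03125, -4.75]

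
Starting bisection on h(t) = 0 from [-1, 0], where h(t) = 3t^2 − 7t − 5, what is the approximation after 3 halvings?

midpoint -0.5: h = -0.75 < 0 → [-1, -0.5]
midpoint -0.75: h = 1.9375 > 0 → [-0.75, -0.5]
midpoint -0.625: h = 0.546875 > 0 → [-0.625, -0.5]

-0.625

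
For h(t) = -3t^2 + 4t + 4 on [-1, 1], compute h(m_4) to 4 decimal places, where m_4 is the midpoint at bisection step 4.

0.3281

m = 0, h(m) = 4 (+); new bracket [-1, 0]
m = -0.5, h(m) = 1.25 (+); new bracket [-1, -0.5]
m = -0.75, h(m) = -0.6875 (−); new bracket [-0.75, -0.5]
m = -0.625, h(m) = 0.3281 (+); new bracket [-0.75, -0.625]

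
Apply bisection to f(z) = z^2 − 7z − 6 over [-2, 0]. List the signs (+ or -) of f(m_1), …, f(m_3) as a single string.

+--

m = -1, f(m) = 2 (+); new bracket [-1, 0]
m = -0.5, f(m) = -2.25 (−); new bracket [-1, -0.5]
m = -0.75, f(m) = -0.1875 (−); new bracket [-1, -0.75]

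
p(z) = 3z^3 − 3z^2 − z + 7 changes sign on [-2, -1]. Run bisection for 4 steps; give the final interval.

midpoint -1.5: p = -8.375 < 0 → [-1.5, -1]
midpoint -1.25: p = -2.296875 < 0 → [-1.25, -1]
midpoint -1.125: p = 0.056641 > 0 → [-1.25, -1.125]
midpoint -1.1875: p = -1.0667 < 0 → [-1.1875, -1.125]

[-1.1875, -1.125]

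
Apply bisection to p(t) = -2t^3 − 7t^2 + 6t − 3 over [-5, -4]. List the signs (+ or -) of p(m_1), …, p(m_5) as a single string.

p(-4.5) = 10.5 > 0, so the root lies in [-4.5, -4]
p(-4.25) = -1.40625 < 0, so the root lies in [-4.5, -4.25]
p(-4.375) = 4.246094 > 0, so the root lies in [-4.375, -4.25]
p(-4.3125) = 1.3462 > 0, so the root lies in [-4.3125, -4.25]
p(-4.28125) = -0.0483 < 0, so the root lies in [-4.3125, -4.28125]

+-++-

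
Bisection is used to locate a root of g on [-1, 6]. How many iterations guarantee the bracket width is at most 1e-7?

Width after n steps is 7/2^n. Need 2^n ≥ 7/1e-7 = 70000000.
2^26 = 67108864 < 70000000 ≤ 2^27 = 134217728, so n = 27.

27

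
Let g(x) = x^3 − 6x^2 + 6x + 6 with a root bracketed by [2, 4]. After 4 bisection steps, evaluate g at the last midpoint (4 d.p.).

x = 3 gives g = -3, negative; keep [2, 3]
x = 2.5 gives g = -0.875, negative; keep [2, 2.5]
x = 2.25 gives g = 0.515625, positive; keep [2.25, 2.5]
x = 2.375 gives g = -0.1973, negative; keep [2.25, 2.375]

-0.1973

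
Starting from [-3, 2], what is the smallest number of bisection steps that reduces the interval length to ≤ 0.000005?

20

Width after n steps is 5/2^n. Need 2^n ≥ 5/0.000005 = 1000000.
2^19 = 524288 < 1000000 ≤ 2^20 = 1048576, so n = 20.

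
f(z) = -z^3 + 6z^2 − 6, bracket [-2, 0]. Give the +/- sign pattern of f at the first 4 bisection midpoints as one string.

+---

z = -1 gives f = 1, positive; keep [-1, 0]
z = -0.5 gives f = -4.375, negative; keep [-1, -0.5]
z = -0.75 gives f = -2.203125, negative; keep [-1, -0.75]
z = -0.875 gives f = -0.7363, negative; keep [-1, -0.875]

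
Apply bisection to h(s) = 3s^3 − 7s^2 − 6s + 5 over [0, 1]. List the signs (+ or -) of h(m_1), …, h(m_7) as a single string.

+---+++

h(0.5) = 0.625 > 0, so the root lies in [0.5, 1]
h(0.75) = -2.171875 < 0, so the root lies in [0.5, 0.75]
h(0.625) = -0.751953 < 0, so the root lies in [0.5, 0.625]
h(0.5625) = -0.0559 < 0, so the root lies in [0.5, 0.5625]
h(0.53125) = 0.2867 > 0, so the root lies in [0.53125, 0.5625]
h(0.546875) = 0.1159 > 0, so the root lies in [0.546875, 0.5625]
h(0.5546875) = 0.0301 > 0, so the root lies in [0.5546875, 0.5625]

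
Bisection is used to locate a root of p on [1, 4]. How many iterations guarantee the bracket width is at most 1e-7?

Width after n steps is 3/2^n. Need 2^n ≥ 3/1e-7 = 30000000.
2^24 = 16777216 < 30000000 ≤ 2^25 = 33554432, so n = 25.

25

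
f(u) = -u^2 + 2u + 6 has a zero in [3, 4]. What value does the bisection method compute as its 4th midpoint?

3.6875

f(3.5) = 0.75 > 0, so the root lies in [3.5, 4]
f(3.75) = -0.5625 < 0, so the root lies in [3.5, 3.75]
f(3.625) = 0.109375 > 0, so the root lies in [3.625, 3.75]
f(3.6875) = -0.2227 < 0, so the root lies in [3.625, 3.6875]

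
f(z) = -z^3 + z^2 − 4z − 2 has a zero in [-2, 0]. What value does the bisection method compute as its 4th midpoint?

f(-1) = 4 > 0, so the root lies in [-1, 0]
f(-0.5) = 0.375 > 0, so the root lies in [-0.5, 0]
f(-0.25) = -0.921875 < 0, so the root lies in [-0.5, -0.25]
f(-0.375) = -0.3066 < 0, so the root lies in [-0.5, -0.375]

-0.375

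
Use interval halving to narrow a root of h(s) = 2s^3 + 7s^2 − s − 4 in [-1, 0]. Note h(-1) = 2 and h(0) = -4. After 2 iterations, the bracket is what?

[-1, -0.75]

h(-0.5) = -2 < 0, so the root lies in [-1, -0.5]
h(-0.75) = -0.15625 < 0, so the root lies in [-1, -0.75]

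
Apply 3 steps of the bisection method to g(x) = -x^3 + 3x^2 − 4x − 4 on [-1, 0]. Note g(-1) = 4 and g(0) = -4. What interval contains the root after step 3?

midpoint -0.5: g = -1.125 < 0 → [-1, -0.5]
midpoint -0.75: g = 1.109375 > 0 → [-0.75, -0.5]
midpoint -0.625: g = -0.083984 < 0 → [-0.75, -0.625]

[-0.75, -0.625]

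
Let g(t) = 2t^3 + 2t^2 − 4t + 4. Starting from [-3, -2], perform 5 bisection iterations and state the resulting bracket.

t = -2.5 gives g = -4.75, negative; keep [-2.5, -2]
t = -2.25 gives g = 0.34375, positive; keep [-2.5, -2.25]
t = -2.375 gives g = -2.011719, negative; keep [-2.375, -2.25]
t = -2.3125 gives g = -0.7876, negative; keep [-2.3125, -2.25]
t = -2.28125 gives g = -0.2105, negative; keep [-2.28125, -2.25]

[-2.28125, -2.25]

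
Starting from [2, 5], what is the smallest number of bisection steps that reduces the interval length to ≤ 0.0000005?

23

Width after n steps is 3/2^n. Need 2^n ≥ 3/0.0000005 = 6000000.
2^22 = 4194304 < 6000000 ≤ 2^23 = 8388608, so n = 23.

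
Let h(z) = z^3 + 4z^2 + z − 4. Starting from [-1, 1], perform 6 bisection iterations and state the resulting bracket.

h(0) = -4 < 0, so the root lies in [0, 1]
h(0.5) = -2.375 < 0, so the root lies in [0.5, 1]
h(0.75) = -0.578125 < 0, so the root lies in [0.75, 1]
h(0.875) = 0.6074 > 0, so the root lies in [0.75, 0.875]
h(0.8125) = -0.0105 < 0, so the root lies in [0.8125, 0.875]
h(0.84375) = 0.2921 > 0, so the root lies in [0.8125, 0.84375]

[0.8125, 0.84375]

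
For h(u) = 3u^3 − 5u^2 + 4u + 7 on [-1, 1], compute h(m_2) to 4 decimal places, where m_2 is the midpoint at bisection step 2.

m = 0, h(m) = 7 (+); new bracket [-1, 0]
m = -0.5, h(m) = 3.375 (+); new bracket [-1, -0.5]

3.3750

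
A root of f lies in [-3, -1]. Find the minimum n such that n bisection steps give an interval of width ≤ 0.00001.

Width after n steps is 2/2^n. Need 2^n ≥ 2/0.00001 = 200000.
2^17 = 131072 < 200000 ≤ 2^18 = 262144, so n = 18.

18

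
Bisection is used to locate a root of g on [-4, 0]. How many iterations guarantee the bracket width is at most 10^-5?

Width after n steps is 4/2^n. Need 2^n ≥ 4/10^-5 = 400000.
2^18 = 262144 < 400000 ≤ 2^19 = 524288, so n = 19.

19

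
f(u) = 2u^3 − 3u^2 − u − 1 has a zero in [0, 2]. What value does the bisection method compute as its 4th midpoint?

u = 1 gives f = -3, negative; keep [1, 2]
u = 1.5 gives f = -2.5, negative; keep [1.5, 2]
u = 1.75 gives f = -1.21875, negative; keep [1.75, 2]
u = 1.875 gives f = -0.2383, negative; keep [1.875, 2]

1.875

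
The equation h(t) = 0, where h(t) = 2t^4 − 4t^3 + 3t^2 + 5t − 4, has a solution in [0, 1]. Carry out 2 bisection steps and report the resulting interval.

[0.5, 0.75]

midpoint 0.5: h = -1.125 < 0 → [0.5, 1]
midpoint 0.75: h = 0.382812 > 0 → [0.5, 0.75]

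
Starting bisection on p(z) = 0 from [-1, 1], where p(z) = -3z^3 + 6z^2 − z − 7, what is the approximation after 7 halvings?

z = 0 gives p = -7, negative; keep [-1, 0]
z = -0.5 gives p = -4.625, negative; keep [-1, -0.5]
z = -0.75 gives p = -1.609375, negative; keep [-1, -0.75]
z = -0.875 gives p = 0.4785, positive; keep [-0.875, -0.75]
z = -0.8125 gives p = -0.6174, negative; keep [-0.875, -0.8125]
z = -0.84375 gives p = -0.0827, negative; keep [-0.875, -0.84375]
z = -0.859375 gives p = 0.1945, positive; keep [-0.859375, -0.84375]

-0.859375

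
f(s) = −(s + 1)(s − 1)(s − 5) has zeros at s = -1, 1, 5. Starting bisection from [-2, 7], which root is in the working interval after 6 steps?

m = 2.5, f(m) = 13.125 (+); new bracket [2.5, 7]
m = 4.75, f(m) = 5.390625 (+); new bracket [4.75, 7]
m = 5.875, f(m) = -29.326172 (−); new bracket [4.75, 5.875]
m = 5.3125, f(m) = -8.5071 (−); new bracket [4.75, 5.3125]
m = 5.03125, f(m) = -0.7598 (−); new bracket [4.75, 5.03125]
m = 4.890625, f(m) = 2.5067 (+); new bracket [4.890625, 5.03125]

5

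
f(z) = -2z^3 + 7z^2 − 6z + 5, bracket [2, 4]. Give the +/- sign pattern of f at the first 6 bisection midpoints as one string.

f(3) = -4 < 0, so the root lies in [2, 3]
f(2.5) = 2.5 > 0, so the root lies in [2.5, 3]
f(2.75) = -0.15625 < 0, so the root lies in [2.5, 2.75]
f(2.625) = 1.3086 > 0, so the root lies in [2.625, 2.75]
f(2.6875) = 0.6118 > 0, so the root lies in [2.6875, 2.75]
f(2.71875) = 0.2369 > 0, so the root lies in [2.71875, 2.75]

-+-+++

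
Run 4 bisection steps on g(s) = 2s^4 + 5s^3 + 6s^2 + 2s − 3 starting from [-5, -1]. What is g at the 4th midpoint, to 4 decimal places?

-1.0078

midpoint -3: g = 72 > 0 → [-3, -1]
midpoint -2: g = 9 > 0 → [-2, -1]
midpoint -1.5: g = 0.75 > 0 → [-1.5, -1]
midpoint -1.25: g = -1.0078 < 0 → [-1.5, -1.25]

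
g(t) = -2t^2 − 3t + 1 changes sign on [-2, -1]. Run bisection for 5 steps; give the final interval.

midpoint -1.5: g = 1 > 0 → [-2, -1.5]
midpoint -1.75: g = 0.125 > 0 → [-2, -1.75]
midpoint -1.875: g = -0.40625 < 0 → [-1.875, -1.75]
midpoint -1.8125: g = -0.1328 < 0 → [-1.8125, -1.75]
midpoint -1.78125: g = -0.002 < 0 → [-1.78125, -1.75]

[-1.78125, -1.75]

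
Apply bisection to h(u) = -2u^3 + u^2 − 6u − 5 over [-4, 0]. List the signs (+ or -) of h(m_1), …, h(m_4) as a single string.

++-+

m = -2, h(m) = 27 (+); new bracket [-2, 0]
m = -1, h(m) = 4 (+); new bracket [-1, 0]
m = -0.5, h(m) = -1.5 (−); new bracket [-1, -0.5]
m = -0.75, h(m) = 0.9062 (+); new bracket [-0.75, -0.5]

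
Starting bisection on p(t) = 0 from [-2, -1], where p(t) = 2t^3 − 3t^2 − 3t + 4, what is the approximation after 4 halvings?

-1.1875

t = -1.5 gives p = -5, negative; keep [-1.5, -1]
t = -1.25 gives p = -0.84375, negative; keep [-1.25, -1]
t = -1.125 gives p = 0.730469, positive; keep [-1.25, -1.125]
t = -1.1875 gives p = -0.0171, negative; keep [-1.1875, -1.125]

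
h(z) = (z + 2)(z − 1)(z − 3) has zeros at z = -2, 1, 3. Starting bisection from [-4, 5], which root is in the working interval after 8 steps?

z = 0.5 gives h = 3.125, positive; keep [-4, 0.5]
z = -1.75 gives h = 3.265625, positive; keep [-4, -1.75]
z = -2.875 gives h = -19.919922, negative; keep [-2.875, -1.75]
z = -2.3125 gives h = -5.4993, negative; keep [-2.3125, -1.75]
z = -2.03125 gives h = -0.4766, negative; keep [-2.03125, -1.75]
z = -1.890625 gives h = 1.5462, positive; keep [-2.03125, -1.890625]
z = -1.9609375 gives h = 0.5738, positive; keep [-2.03125, -1.9609375]
z = -1.99609375 gives h = 0.0585, positive; keep [-2.03125, -1.99609375]

-2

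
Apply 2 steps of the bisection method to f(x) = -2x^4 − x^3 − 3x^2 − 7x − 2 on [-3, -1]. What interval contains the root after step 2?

[-1.5, -1]

midpoint -2: f = -24 < 0 → [-2, -1]
midpoint -1.5: f = -5 < 0 → [-1.5, -1]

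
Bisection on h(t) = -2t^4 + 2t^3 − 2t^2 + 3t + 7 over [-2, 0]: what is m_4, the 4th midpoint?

-0.875

m = -1, h(m) = -2 (−); new bracket [-1, 0]
m = -0.5, h(m) = 4.625 (+); new bracket [-1, -0.5]
m = -0.75, h(m) = 2.148438 (+); new bracket [-1, -0.75]
m = -0.875, h(m) = 0.3315 (+); new bracket [-1, -0.875]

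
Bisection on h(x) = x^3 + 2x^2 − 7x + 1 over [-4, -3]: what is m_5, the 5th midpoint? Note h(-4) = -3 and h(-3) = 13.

h(-3.5) = 7.125 > 0, so the root lies in [-4, -3.5]
h(-3.75) = 2.640625 > 0, so the root lies in [-4, -3.75]
h(-3.875) = -0.029297 < 0, so the root lies in [-3.875, -3.75]
h(-3.8125) = 1.3425 > 0, so the root lies in [-3.875, -3.8125]
h(-3.84375) = 0.6659 > 0, so the root lies in [-3.875, -3.84375]

-3.84375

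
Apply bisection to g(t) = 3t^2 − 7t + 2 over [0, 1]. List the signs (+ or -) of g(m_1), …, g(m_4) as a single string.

-+-+

m = 0.5, g(m) = -0.75 (−); new bracket [0, 0.5]
m = 0.25, g(m) = 0.4375 (+); new bracket [0.25, 0.5]
m = 0.375, g(m) = -0.203125 (−); new bracket [0.25, 0.375]
m = 0.3125, g(m) = 0.1055 (+); new bracket [0.3125, 0.375]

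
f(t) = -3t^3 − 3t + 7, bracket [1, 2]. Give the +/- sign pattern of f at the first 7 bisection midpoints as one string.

---+-+-

m = 1.5, f(m) = -7.625 (−); new bracket [1, 1.5]
m = 1.25, f(m) = -2.609375 (−); new bracket [1, 1.25]
m = 1.125, f(m) = -0.646484 (−); new bracket [1, 1.125]
m = 1.0625, f(m) = 0.2141 (+); new bracket [1.0625, 1.125]
m = 1.09375, f(m) = -0.2066 (−); new bracket [1.0625, 1.09375]
m = 1.078125, f(m) = 0.0061 (+); new bracket [1.078125, 1.09375]
m = 1.0859375, f(m) = -0.0996 (−); new bracket [1.078125, 1.0859375]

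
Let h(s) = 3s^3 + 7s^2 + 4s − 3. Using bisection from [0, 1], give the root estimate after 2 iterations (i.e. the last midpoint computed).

0.25

h(0.5) = 1.125 > 0, so the root lies in [0, 0.5]
h(0.25) = -1.515625 < 0, so the root lies in [0.25, 0.5]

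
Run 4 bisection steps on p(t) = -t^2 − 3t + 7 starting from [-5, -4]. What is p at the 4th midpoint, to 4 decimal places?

t = -4.5 gives p = 0.25, positive; keep [-5, -4.5]
t = -4.75 gives p = -1.3125, negative; keep [-4.75, -4.5]
t = -4.625 gives p = -0.515625, negative; keep [-4.625, -4.5]
t = -4.5625 gives p = -0.1289, negative; keep [-4.5625, -4.5]

-0.1289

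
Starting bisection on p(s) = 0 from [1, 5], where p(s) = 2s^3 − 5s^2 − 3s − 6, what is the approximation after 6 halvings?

3.1875

p(3) = -6 < 0, so the root lies in [3, 5]
p(4) = 30 > 0, so the root lies in [3, 4]
p(3.5) = 8 > 0, so the root lies in [3, 3.5]
p(3.25) = 0.0938 > 0, so the root lies in [3, 3.25]
p(3.125) = -3.168 < 0, so the root lies in [3.125, 3.25]
p(3.1875) = -1.5923 < 0, so the root lies in [3.1875, 3.25]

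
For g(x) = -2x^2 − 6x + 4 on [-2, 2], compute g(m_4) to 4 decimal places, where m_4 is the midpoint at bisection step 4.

g(0) = 4 > 0, so the root lies in [0, 2]
g(1) = -4 < 0, so the root lies in [0, 1]
g(0.5) = 0.5 > 0, so the root lies in [0.5, 1]
g(0.75) = -1.625 < 0, so the root lies in [0.5, 0.75]

-1.6250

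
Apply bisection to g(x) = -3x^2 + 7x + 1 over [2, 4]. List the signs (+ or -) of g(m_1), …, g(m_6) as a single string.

m = 3, g(m) = -5 (−); new bracket [2, 3]
m = 2.5, g(m) = -0.25 (−); new bracket [2, 2.5]
m = 2.25, g(m) = 1.5625 (+); new bracket [2.25, 2.5]
m = 2.375, g(m) = 0.7031 (+); new bracket [2.375, 2.5]
m = 2.4375, g(m) = 0.2383 (+); new bracket [2.4375, 2.5]
m = 2.46875, g(m) = -0.0029 (−); new bracket [2.4375, 2.46875]

--+++-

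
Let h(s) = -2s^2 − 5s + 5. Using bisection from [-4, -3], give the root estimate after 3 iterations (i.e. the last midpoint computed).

-3.375

midpoint -3.5: h = -2 < 0 → [-3.5, -3]
midpoint -3.25: h = 0.125 > 0 → [-3.5, -3.25]
midpoint -3.375: h = -0.90625 < 0 → [-3.375, -3.25]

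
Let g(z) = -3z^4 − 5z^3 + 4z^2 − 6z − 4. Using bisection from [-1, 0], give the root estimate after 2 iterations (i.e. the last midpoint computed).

m = -0.5, g(m) = 0.4375 (+); new bracket [-0.5, 0]
m = -0.25, g(m) = -2.183594 (−); new bracket [-0.5, -0.25]

-0.25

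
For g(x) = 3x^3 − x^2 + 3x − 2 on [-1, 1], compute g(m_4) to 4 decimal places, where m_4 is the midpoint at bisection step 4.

0.2168

midpoint 0: g = -2 < 0 → [0, 1]
midpoint 0.5: g = -0.375 < 0 → [0.5, 1]
midpoint 0.75: g = 0.953125 > 0 → [0.5, 0.75]
midpoint 0.625: g = 0.2168 > 0 → [0.5, 0.625]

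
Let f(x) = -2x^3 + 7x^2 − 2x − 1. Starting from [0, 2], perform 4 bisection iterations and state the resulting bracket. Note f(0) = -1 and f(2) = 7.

[0.625, 0.75]

x = 1 gives f = 2, positive; keep [0, 1]
x = 0.5 gives f = -0.5, negative; keep [0.5, 1]
x = 0.75 gives f = 0.59375, positive; keep [0.5, 0.75]
x = 0.625 gives f = -0.0039, negative; keep [0.625, 0.75]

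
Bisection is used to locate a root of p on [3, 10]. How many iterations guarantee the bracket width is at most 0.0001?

17

Width after n steps is 7/2^n. Need 2^n ≥ 7/0.0001 = 70000.
2^16 = 65536 < 70000 ≤ 2^17 = 131072, so n = 17.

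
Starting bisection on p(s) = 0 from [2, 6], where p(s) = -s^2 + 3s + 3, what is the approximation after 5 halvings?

3.875

s = 4 gives p = -1, negative; keep [2, 4]
s = 3 gives p = 3, positive; keep [3, 4]
s = 3.5 gives p = 1.25, positive; keep [3.5, 4]
s = 3.75 gives p = 0.1875, positive; keep [3.75, 4]
s = 3.875 gives p = -0.3906, negative; keep [3.75, 3.875]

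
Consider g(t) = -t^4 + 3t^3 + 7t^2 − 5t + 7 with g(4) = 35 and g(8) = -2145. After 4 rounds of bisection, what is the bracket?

g(6) = -419 < 0, so the root lies in [4, 6]
g(5) = -93 < 0, so the root lies in [4, 5]
g(4.5) = -10.4375 < 0, so the root lies in [4, 4.5]
g(4.25) = 16.2305 > 0, so the root lies in [4.25, 4.5]

[4.25, 4.5]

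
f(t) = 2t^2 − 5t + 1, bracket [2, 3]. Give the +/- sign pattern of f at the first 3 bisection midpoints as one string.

t = 2.5 gives f = 1, positive; keep [2, 2.5]
t = 2.25 gives f = -0.125, negative; keep [2.25, 2.5]
t = 2.375 gives f = 0.40625, positive; keep [2.25, 2.375]

+-+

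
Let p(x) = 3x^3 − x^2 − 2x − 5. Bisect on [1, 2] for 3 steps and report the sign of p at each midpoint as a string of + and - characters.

-++

p(1.5) = -0.125 < 0, so the root lies in [1.5, 2]
p(1.75) = 4.515625 > 0, so the root lies in [1.5, 1.75]
p(1.625) = 1.982422 > 0, so the root lies in [1.5, 1.625]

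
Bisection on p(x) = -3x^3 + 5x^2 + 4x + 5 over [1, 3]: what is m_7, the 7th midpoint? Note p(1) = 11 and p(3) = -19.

x = 2 gives p = 9, positive; keep [2, 3]
x = 2.5 gives p = -0.625, negative; keep [2, 2.5]
x = 2.25 gives p = 5.140625, positive; keep [2.25, 2.5]
x = 2.375 gives p = 2.5137, positive; keep [2.375, 2.5]
x = 2.4375 gives p = 1.0105, positive; keep [2.4375, 2.5]
x = 2.46875 gives p = 0.2096, positive; keep [2.46875, 2.5]
x = 2.484375 gives p = -0.2035, negative; keep [2.46875, 2.484375]

2.484375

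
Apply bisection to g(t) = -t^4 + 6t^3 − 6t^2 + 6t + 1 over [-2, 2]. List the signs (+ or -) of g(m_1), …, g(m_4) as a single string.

+---

g(0) = 1 > 0, so the root lies in [-2, 0]
g(-1) = -18 < 0, so the root lies in [-1, 0]
g(-0.5) = -4.3125 < 0, so the root lies in [-0.5, 0]
g(-0.25) = -0.9727 < 0, so the root lies in [-0.25, 0]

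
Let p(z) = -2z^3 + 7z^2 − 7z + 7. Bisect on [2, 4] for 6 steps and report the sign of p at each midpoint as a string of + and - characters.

p(3) = -5 < 0, so the root lies in [2, 3]
p(2.5) = 2 > 0, so the root lies in [2.5, 3]
p(2.75) = -0.90625 < 0, so the root lies in [2.5, 2.75]
p(2.625) = 0.6836 > 0, so the root lies in [2.625, 2.75]
p(2.6875) = -0.0757 < 0, so the root lies in [2.625, 2.6875]
p(2.65625) = 0.3127 > 0, so the root lies in [2.65625, 2.6875]

-+-+-+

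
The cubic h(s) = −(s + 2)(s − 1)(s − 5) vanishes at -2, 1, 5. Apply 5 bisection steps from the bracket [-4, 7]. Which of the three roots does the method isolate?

h(1.5) = 6.125 > 0, so the root lies in [1.5, 7]
h(4.25) = 15.234375 > 0, so the root lies in [4.25, 7]
h(5.625) = -22.041016 < 0, so the root lies in [4.25, 5.625]
h(4.9375) = 1.7073 > 0, so the root lies in [4.9375, 5.625]
h(5.28125) = -8.7674 < 0, so the root lies in [4.9375, 5.28125]

5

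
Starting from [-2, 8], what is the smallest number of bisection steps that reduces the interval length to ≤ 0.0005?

Width after n steps is 10/2^n. Need 2^n ≥ 10/0.0005 = 20000.
2^14 = 16384 < 20000 ≤ 2^15 = 32768, so n = 15.

15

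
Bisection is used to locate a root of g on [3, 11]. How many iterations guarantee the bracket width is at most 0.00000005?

28

Width after n steps is 8/2^n. Need 2^n ≥ 8/0.00000005 = 160000000.
2^27 = 134217728 < 160000000 ≤ 2^28 = 268435456, so n = 28.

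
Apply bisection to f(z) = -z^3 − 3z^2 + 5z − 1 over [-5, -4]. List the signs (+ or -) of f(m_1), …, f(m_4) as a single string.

++--

m = -4.5, f(m) = 6.875 (+); new bracket [-4.5, -4]
m = -4.25, f(m) = 0.328125 (+); new bracket [-4.25, -4]
m = -4.125, f(m) = -2.482422 (−); new bracket [-4.25, -4.125]
m = -4.1875, f(m) = -1.1145 (−); new bracket [-4.25, -4.1875]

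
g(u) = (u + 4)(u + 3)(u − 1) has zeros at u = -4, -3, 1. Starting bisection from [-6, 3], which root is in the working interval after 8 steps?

1

g(-1.5) = -9.375 < 0, so the root lies in [-1.5, 3]
g(0.75) = -4.453125 < 0, so the root lies in [0.75, 3]
g(1.875) = 25.060547 > 0, so the root lies in [0.75, 1.875]
g(1.3125) = 7.1594 > 0, so the root lies in [0.75, 1.3125]
g(1.03125) = 0.6338 > 0, so the root lies in [0.75, 1.03125]
g(0.890625) = -2.0811 < 0, so the root lies in [0.890625, 1.03125]
g(0.9609375) = -0.7676 < 0, so the root lies in [0.9609375, 1.03125]
g(0.99609375) = -0.078 < 0, so the root lies in [0.99609375, 1.03125]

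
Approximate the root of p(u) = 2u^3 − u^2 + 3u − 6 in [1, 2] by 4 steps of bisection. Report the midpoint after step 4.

1.1875

midpoint 1.5: p = 3 > 0 → [1, 1.5]
midpoint 1.25: p = 0.09375 > 0 → [1, 1.25]
midpoint 1.125: p = -1.042969 < 0 → [1.125, 1.25]
midpoint 1.1875: p = -0.4985 < 0 → [1.1875, 1.25]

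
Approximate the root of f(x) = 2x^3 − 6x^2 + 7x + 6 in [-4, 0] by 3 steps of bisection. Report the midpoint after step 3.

midpoint -2: f = -48 < 0 → [-2, 0]
midpoint -1: f = -9 < 0 → [-1, 0]
midpoint -0.5: f = 0.75 > 0 → [-1, -0.5]

-0.5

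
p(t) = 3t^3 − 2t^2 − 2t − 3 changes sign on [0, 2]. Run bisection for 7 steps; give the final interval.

[1.515625, 1.53125]

midpoint 1: p = -4 < 0 → [1, 2]
midpoint 1.5: p = -0.375 < 0 → [1.5, 2]
midpoint 1.75: p = 3.453125 > 0 → [1.5, 1.75]
midpoint 1.625: p = 1.3418 > 0 → [1.5, 1.625]
midpoint 1.5625: p = 0.4363 > 0 → [1.5, 1.5625]
midpoint 1.53125: p = 0.0191 > 0 → [1.5, 1.53125]
midpoint 1.515625: p = -0.1808 < 0 → [1.515625, 1.53125]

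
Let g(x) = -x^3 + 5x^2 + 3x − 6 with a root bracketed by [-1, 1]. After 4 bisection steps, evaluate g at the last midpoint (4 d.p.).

-0.2168

m = 0, g(m) = -6 (−); new bracket [0, 1]
m = 0.5, g(m) = -3.375 (−); new bracket [0.5, 1]
m = 0.75, g(m) = -1.359375 (−); new bracket [0.75, 1]
m = 0.875, g(m) = -0.2168 (−); new bracket [0.875, 1]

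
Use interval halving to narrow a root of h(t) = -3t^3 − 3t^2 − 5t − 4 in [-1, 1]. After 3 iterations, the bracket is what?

[-1, -0.75]

m = 0, h(m) = -4 (−); new bracket [-1, 0]
m = -0.5, h(m) = -1.875 (−); new bracket [-1, -0.5]
m = -0.75, h(m) = -0.671875 (−); new bracket [-1, -0.75]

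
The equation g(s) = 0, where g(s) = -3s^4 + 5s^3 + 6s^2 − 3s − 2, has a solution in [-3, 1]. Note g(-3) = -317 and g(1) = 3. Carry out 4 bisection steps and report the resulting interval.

[0.5, 0.75]

m = -1, g(m) = -1 (−); new bracket [-1, 1]
m = 0, g(m) = -2 (−); new bracket [0, 1]
m = 0.5, g(m) = -1.5625 (−); new bracket [0.5, 1]
m = 0.75, g(m) = 0.2852 (+); new bracket [0.5, 0.75]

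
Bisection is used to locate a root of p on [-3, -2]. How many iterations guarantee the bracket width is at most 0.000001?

Width after n steps is 1/2^n. Need 2^n ≥ 1/0.000001 = 1000000.
2^19 = 524288 < 1000000 ≤ 2^20 = 1048576, so n = 20.

20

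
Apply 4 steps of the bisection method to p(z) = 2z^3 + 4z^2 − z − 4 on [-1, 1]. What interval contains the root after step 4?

midpoint 0: p = -4 < 0 → [0, 1]
midpoint 0.5: p = -3.25 < 0 → [0.5, 1]
midpoint 0.75: p = -1.65625 < 0 → [0.75, 1]
midpoint 0.875: p = -0.4727 < 0 → [0.875, 1]

[0.875, 1]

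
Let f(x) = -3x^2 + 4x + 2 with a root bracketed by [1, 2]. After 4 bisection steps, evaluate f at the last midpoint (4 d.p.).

0.2070

midpoint 1.5: f = 1.25 > 0 → [1.5, 2]
midpoint 1.75: f = -0.1875 < 0 → [1.5, 1.75]
midpoint 1.625: f = 0.578125 > 0 → [1.625, 1.75]
midpoint 1.6875: f = 0.207 > 0 → [1.6875, 1.75]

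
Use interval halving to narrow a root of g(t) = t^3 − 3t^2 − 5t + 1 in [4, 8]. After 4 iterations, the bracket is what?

m = 6, g(m) = 79 (+); new bracket [4, 6]
m = 5, g(m) = 26 (+); new bracket [4, 5]
m = 4.5, g(m) = 8.875 (+); new bracket [4, 4.5]
m = 4.25, g(m) = 2.3281 (+); new bracket [4, 4.25]

[4, 4.25]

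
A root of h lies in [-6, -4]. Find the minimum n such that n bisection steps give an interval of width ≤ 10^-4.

15

Width after n steps is 2/2^n. Need 2^n ≥ 2/10^-4 = 20000.
2^14 = 16384 < 20000 ≤ 2^15 = 32768, so n = 15.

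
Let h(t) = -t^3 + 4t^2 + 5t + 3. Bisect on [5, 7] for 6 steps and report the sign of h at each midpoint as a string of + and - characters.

----++

t = 6 gives h = -39, negative; keep [5, 6]
t = 5.5 gives h = -14.875, negative; keep [5, 5.5]
t = 5.25 gives h = -5.203125, negative; keep [5, 5.25]
t = 5.125 gives h = -0.9238, negative; keep [5, 5.125]
t = 5.0625 gives h = 1.0818, positive; keep [5.0625, 5.125]
t = 5.09375 gives h = 0.09, positive; keep [5.09375, 5.125]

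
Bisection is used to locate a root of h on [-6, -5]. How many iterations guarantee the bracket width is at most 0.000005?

18

Width after n steps is 1/2^n. Need 2^n ≥ 1/0.000005 = 200000.
2^17 = 131072 < 200000 ≤ 2^18 = 262144, so n = 18.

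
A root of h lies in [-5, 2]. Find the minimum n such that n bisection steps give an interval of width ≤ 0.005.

Width after n steps is 7/2^n. Need 2^n ≥ 7/0.005 = 1400.
2^10 = 1024 < 1400 ≤ 2^11 = 2048, so n = 11.

11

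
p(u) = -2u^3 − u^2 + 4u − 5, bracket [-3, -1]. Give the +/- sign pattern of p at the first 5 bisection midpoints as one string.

midpoint -2: p = -1 < 0 → [-3, -2]
midpoint -2.5: p = 10 > 0 → [-2.5, -2]
midpoint -2.25: p = 3.71875 > 0 → [-2.25, -2]
midpoint -2.125: p = 1.1758 > 0 → [-2.125, -2]
midpoint -2.0625: p = 0.0435 > 0 → [-2.0625, -2]

-++++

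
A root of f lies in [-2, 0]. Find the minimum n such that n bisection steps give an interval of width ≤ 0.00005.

Width after n steps is 2/2^n. Need 2^n ≥ 2/0.00005 = 40000.
2^15 = 32768 < 40000 ≤ 2^16 = 65536, so n = 16.

16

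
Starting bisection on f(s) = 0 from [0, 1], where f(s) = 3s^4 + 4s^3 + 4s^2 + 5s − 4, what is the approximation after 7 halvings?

0.4921875

m = 0.5, f(m) = 0.1875 (+); new bracket [0, 0.5]
m = 0.25, f(m) = -2.425781 (−); new bracket [0.25, 0.5]
m = 0.375, f(m) = -1.292236 (−); new bracket [0.375, 0.5]
m = 0.4375, f(m) = -0.602 (−); new bracket [0.4375, 0.5]
m = 0.46875, f(m) = -0.2205 (−); new bracket [0.46875, 0.5]
m = 0.484375, f(m) = -0.0199 (−); new bracket [0.484375, 0.5]
m = 0.4921875, f(m) = 0.0829 (+); new bracket [0.484375, 0.4921875]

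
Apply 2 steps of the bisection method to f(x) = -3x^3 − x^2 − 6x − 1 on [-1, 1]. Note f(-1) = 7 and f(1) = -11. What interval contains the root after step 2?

[-0.5, 0]

x = 0 gives f = -1, negative; keep [-1, 0]
x = -0.5 gives f = 2.125, positive; keep [-0.5, 0]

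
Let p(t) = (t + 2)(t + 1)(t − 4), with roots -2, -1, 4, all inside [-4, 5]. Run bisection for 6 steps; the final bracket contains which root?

4

midpoint 0.5: p = -13.125 < 0 → [0.5, 5]
midpoint 2.75: p = -22.265625 < 0 → [2.75, 5]
midpoint 3.875: p = -3.580078 < 0 → [3.875, 5]
midpoint 4.4375: p = 15.3142 > 0 → [3.875, 4.4375]
midpoint 4.15625: p = 4.9599 > 0 → [3.875, 4.15625]
midpoint 4.015625: p = 0.4714 > 0 → [3.875, 4.015625]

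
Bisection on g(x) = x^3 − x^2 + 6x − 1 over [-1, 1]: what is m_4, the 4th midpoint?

midpoint 0: g = -1 < 0 → [0, 1]
midpoint 0.5: g = 1.875 > 0 → [0, 0.5]
midpoint 0.25: g = 0.453125 > 0 → [0, 0.25]
midpoint 0.125: g = -0.2637 < 0 → [0.125, 0.25]

0.125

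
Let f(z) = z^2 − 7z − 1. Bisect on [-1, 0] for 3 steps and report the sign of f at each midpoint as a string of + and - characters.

++-

midpoint -0.5: f = 2.75 > 0 → [-0.5, 0]
midpoint -0.25: f = 0.8125 > 0 → [-0.25, 0]
midpoint -0.125: f = -0.109375 < 0 → [-0.25, -0.125]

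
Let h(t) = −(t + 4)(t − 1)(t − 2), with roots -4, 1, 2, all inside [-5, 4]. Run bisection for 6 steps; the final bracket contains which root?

-4

midpoint -0.5: h = -13.125 < 0 → [-5, -0.5]
midpoint -2.75: h = -22.265625 < 0 → [-5, -2.75]
midpoint -3.875: h = -3.580078 < 0 → [-5, -3.875]
midpoint -4.4375: h = 15.3142 > 0 → [-4.4375, -3.875]
midpoint -4.15625: h = 4.9599 > 0 → [-4.15625, -3.875]
midpoint -4.015625: h = 0.4714 > 0 → [-4.015625, -3.875]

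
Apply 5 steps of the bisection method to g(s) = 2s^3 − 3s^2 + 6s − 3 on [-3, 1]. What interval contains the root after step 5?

[0.5, 0.625]

midpoint -1: g = -14 < 0 → [-1, 1]
midpoint 0: g = -3 < 0 → [0, 1]
midpoint 0.5: g = -0.5 < 0 → [0.5, 1]
midpoint 0.75: g = 0.6562 > 0 → [0.5, 0.75]
midpoint 0.625: g = 0.0664 > 0 → [0.5, 0.625]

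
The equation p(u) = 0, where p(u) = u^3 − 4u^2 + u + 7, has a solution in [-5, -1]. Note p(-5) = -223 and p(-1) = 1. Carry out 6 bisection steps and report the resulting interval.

[-1.125, -1.0625]

midpoint -3: p = -59 < 0 → [-3, -1]
midpoint -2: p = -19 < 0 → [-2, -1]
midpoint -1.5: p = -6.875 < 0 → [-1.5, -1]
midpoint -1.25: p = -2.4531 < 0 → [-1.25, -1]
midpoint -1.125: p = -0.6113 < 0 → [-1.125, -1]
midpoint -1.0625: p = 0.2224 > 0 → [-1.125, -1.0625]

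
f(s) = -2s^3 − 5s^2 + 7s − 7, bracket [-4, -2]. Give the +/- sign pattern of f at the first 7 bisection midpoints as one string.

s = -3 gives f = -19, negative; keep [-4, -3]
s = -3.5 gives f = -7, negative; keep [-4, -3.5]
s = -3.75 gives f = 1.90625, positive; keep [-3.75, -3.5]
s = -3.625 gives f = -2.8086, negative; keep [-3.75, -3.625]
s = -3.6875 gives f = -0.5181, negative; keep [-3.75, -3.6875]
s = -3.71875 gives f = 0.6772, positive; keep [-3.71875, -3.6875]
s = -3.703125 gives f = 0.0754, positive; keep [-3.703125, -3.6875]

--+--++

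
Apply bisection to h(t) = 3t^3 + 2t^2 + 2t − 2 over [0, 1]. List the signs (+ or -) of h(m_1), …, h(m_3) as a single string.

midpoint 0.5: h = -0.125 < 0 → [0.5, 1]
midpoint 0.75: h = 1.890625 > 0 → [0.5, 0.75]
midpoint 0.625: h = 0.763672 > 0 → [0.5, 0.625]

-++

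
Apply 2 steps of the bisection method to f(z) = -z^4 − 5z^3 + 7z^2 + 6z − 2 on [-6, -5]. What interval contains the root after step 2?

m = -5.5, f(m) = 93.5625 (+); new bracket [-6, -5.5]
m = -5.75, f(m) = 52.355469 (+); new bracket [-6, -5.75]

[-6, -5.75]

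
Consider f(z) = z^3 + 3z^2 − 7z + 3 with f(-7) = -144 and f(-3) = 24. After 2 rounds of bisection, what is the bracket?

[-5, -4]

z = -5 gives f = -12, negative; keep [-5, -3]
z = -4 gives f = 15, positive; keep [-5, -4]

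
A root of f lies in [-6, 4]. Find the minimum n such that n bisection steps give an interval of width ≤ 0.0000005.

25

Width after n steps is 10/2^n. Need 2^n ≥ 10/0.0000005 = 20000000.
2^24 = 16777216 < 20000000 ≤ 2^25 = 33554432, so n = 25.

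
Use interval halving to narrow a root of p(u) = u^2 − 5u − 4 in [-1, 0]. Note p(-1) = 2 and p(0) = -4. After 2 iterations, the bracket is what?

[-0.75, -0.5]

m = -0.5, p(m) = -1.25 (−); new bracket [-1, -0.5]
m = -0.75, p(m) = 0.3125 (+); new bracket [-0.75, -0.5]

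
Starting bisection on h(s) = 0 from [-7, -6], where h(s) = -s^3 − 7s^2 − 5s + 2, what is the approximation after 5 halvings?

-6.15625

m = -6.5, h(m) = 13.375 (+); new bracket [-6.5, -6]
m = -6.25, h(m) = 3.953125 (+); new bracket [-6.25, -6]
m = -6.125, h(m) = -0.201172 (−); new bracket [-6.25, -6.125]
m = -6.1875, h(m) = 1.8308 (+); new bracket [-6.1875, -6.125]
m = -6.15625, h(m) = 0.8036 (+); new bracket [-6.15625, -6.125]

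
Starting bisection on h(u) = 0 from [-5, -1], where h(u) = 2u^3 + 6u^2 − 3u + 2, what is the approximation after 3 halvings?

-3.5

midpoint -3: h = 11 > 0 → [-5, -3]
midpoint -4: h = -18 < 0 → [-4, -3]
midpoint -3.5: h = 0.25 > 0 → [-4, -3.5]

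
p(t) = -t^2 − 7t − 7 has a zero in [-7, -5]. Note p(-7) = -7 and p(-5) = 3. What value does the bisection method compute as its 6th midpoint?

-5.78125

midpoint -6: p = -1 < 0 → [-6, -5]
midpoint -5.5: p = 1.25 > 0 → [-6, -5.5]
midpoint -5.75: p = 0.1875 > 0 → [-6, -5.75]
midpoint -5.875: p = -0.3906 < 0 → [-5.875, -5.75]
midpoint -5.8125: p = -0.0977 < 0 → [-5.8125, -5.75]
midpoint -5.78125: p = 0.0459 > 0 → [-5.8125, -5.78125]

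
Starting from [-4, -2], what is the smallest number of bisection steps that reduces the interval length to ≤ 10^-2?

Width after n steps is 2/2^n. Need 2^n ≥ 2/10^-2 = 200.
2^7 = 128 < 200 ≤ 2^8 = 256, so n = 8.

8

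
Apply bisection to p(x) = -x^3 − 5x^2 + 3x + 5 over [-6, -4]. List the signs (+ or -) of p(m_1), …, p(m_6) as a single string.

-+--++

x = -5 gives p = -10, negative; keep [-6, -5]
x = -5.5 gives p = 3.625, positive; keep [-5.5, -5]
x = -5.25 gives p = -3.859375, negative; keep [-5.5, -5.25]
x = -5.375 gives p = -0.291, negative; keep [-5.5, -5.375]
x = -5.4375 gives p = 1.6228, positive; keep [-5.4375, -5.375]
x = -5.40625 gives p = 0.6549, positive; keep [-5.40625, -5.375]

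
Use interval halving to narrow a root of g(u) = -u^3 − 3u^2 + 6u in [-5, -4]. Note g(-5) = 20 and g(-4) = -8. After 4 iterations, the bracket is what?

[-4.375, -4.3125]

midpoint -4.5: g = 3.375 > 0 → [-4.5, -4]
midpoint -4.25: g = -2.921875 < 0 → [-4.5, -4.25]
midpoint -4.375: g = 0.068359 > 0 → [-4.375, -4.25]
midpoint -4.3125: g = -1.4656 < 0 → [-4.375, -4.3125]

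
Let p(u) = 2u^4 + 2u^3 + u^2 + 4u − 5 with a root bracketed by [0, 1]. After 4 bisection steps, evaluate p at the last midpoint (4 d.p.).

-0.6806

p(0.5) = -2.375 < 0, so the root lies in [0.5, 1]
p(0.75) = 0.039062 > 0, so the root lies in [0.5, 0.75]
p(0.625) = -1.315918 < 0, so the root lies in [0.625, 0.75]
p(0.6875) = -0.6806 < 0, so the root lies in [0.6875, 0.75]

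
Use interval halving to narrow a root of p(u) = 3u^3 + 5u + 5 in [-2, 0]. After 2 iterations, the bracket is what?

p(-1) = -3 < 0, so the root lies in [-1, 0]
p(-0.5) = 2.125 > 0, so the root lies in [-1, -0.5]

[-1, -0.5]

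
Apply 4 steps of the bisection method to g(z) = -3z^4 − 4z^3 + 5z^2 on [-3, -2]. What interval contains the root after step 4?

m = -2.5, g(m) = -23.4375 (−); new bracket [-2.5, -2]
m = -2.25, g(m) = -6.011719 (−); new bracket [-2.25, -2]
m = -2.125, g(m) = -0.21167 (−); new bracket [-2.125, -2]
m = -2.0625, g(m) = 2.0771 (+); new bracket [-2.125, -2.0625]

[-2.125, -2.0625]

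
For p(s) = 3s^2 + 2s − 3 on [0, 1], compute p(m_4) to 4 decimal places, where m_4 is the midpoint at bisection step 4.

-0.2070

s = 0.5 gives p = -1.25, negative; keep [0.5, 1]
s = 0.75 gives p = 0.1875, positive; keep [0.5, 0.75]
s = 0.625 gives p = -0.578125, negative; keep [0.625, 0.75]
s = 0.6875 gives p = -0.207, negative; keep [0.6875, 0.75]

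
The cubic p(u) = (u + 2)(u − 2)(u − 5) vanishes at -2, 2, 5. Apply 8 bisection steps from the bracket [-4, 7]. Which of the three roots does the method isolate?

midpoint 1.5: p = 6.125 > 0 → [-4, 1.5]
midpoint -1.25: p = 15.234375 > 0 → [-4, -1.25]
midpoint -2.625: p = -22.041016 < 0 → [-2.625, -1.25]
midpoint -1.9375: p = 1.7073 > 0 → [-2.625, -1.9375]
midpoint -2.28125: p = -8.7674 < 0 → [-2.28125, -1.9375]
midpoint -2.109375: p = -3.1954 < 0 → [-2.109375, -1.9375]
midpoint -2.0234375: p = -0.6623 < 0 → [-2.0234375, -1.9375]
midpoint -1.98046875: p = 0.5427 > 0 → [-2.0234375, -1.98046875]

-2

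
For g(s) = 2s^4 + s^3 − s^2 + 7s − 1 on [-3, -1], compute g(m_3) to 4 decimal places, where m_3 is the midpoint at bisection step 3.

m = -2, g(m) = 5 (+); new bracket [-2, -1]
m = -1.5, g(m) = -7 (−); new bracket [-2, -1.5]
m = -1.75, g(m) = -2.914062 (−); new bracket [-2, -1.75]

-2.9141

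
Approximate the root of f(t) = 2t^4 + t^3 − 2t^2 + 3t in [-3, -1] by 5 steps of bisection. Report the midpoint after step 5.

-1.6875

midpoint -2: f = 10 > 0 → [-2, -1]
midpoint -1.5: f = -2.25 < 0 → [-2, -1.5]
midpoint -1.75: f = 2.023438 > 0 → [-1.75, -1.5]
midpoint -1.625: f = -0.5015 < 0 → [-1.75, -1.625]
midpoint -1.6875: f = 0.6551 > 0 → [-1.6875, -1.625]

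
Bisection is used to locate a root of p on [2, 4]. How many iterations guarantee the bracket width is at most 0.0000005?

Width after n steps is 2/2^n. Need 2^n ≥ 2/0.0000005 = 4000000.
2^21 = 2097152 < 4000000 ≤ 2^22 = 4194304, so n = 22.

22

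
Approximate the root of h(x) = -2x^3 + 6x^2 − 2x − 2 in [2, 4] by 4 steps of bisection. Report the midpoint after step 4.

2.375

m = 3, h(m) = -8 (−); new bracket [2, 3]
m = 2.5, h(m) = -0.75 (−); new bracket [2, 2.5]
m = 2.25, h(m) = 1.09375 (+); new bracket [2.25, 2.5]
m = 2.375, h(m) = 0.3008 (+); new bracket [2.375, 2.5]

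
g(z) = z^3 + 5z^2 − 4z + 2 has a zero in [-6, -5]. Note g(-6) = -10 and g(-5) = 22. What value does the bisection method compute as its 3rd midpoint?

midpoint -5.5: g = 8.875 > 0 → [-6, -5.5]
midpoint -5.75: g = 0.203125 > 0 → [-6, -5.75]
midpoint -5.875: g = -4.701172 < 0 → [-5.875, -5.75]

-5.875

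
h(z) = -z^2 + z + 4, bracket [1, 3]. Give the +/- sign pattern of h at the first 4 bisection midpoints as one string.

++--

m = 2, h(m) = 2 (+); new bracket [2, 3]
m = 2.5, h(m) = 0.25 (+); new bracket [2.5, 3]
m = 2.75, h(m) = -0.8125 (−); new bracket [2.5, 2.75]
m = 2.625, h(m) = -0.2656 (−); new bracket [2.5, 2.625]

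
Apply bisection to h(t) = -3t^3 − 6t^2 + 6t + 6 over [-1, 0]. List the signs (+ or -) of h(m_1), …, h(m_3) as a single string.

+-+

h(-0.5) = 1.875 > 0, so the root lies in [-1, -0.5]
h(-0.75) = -0.609375 < 0, so the root lies in [-0.75, -0.5]
h(-0.625) = 0.638672 > 0, so the root lies in [-0.75, -0.625]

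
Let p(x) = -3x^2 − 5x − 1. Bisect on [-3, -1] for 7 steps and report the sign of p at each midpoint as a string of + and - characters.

m = -2, p(m) = -3 (−); new bracket [-2, -1]
m = -1.5, p(m) = -0.25 (−); new bracket [-1.5, -1]
m = -1.25, p(m) = 0.5625 (+); new bracket [-1.5, -1.25]
m = -1.375, p(m) = 0.2031 (+); new bracket [-1.5, -1.375]
m = -1.4375, p(m) = -0.0117 (−); new bracket [-1.4375, -1.375]
m = -1.40625, p(m) = 0.0986 (+); new bracket [-1.4375, -1.40625]
m = -1.421875, p(m) = 0.0442 (+); new bracket [-1.4375, -1.421875]

--++-++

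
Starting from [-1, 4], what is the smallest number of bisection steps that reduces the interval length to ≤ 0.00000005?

27

Width after n steps is 5/2^n. Need 2^n ≥ 5/0.00000005 = 100000000.
2^26 = 67108864 < 100000000 ≤ 2^27 = 134217728, so n = 27.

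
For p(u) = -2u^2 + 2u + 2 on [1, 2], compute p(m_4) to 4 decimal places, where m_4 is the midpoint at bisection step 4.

0.2422

p(1.5) = 0.5 > 0, so the root lies in [1.5, 2]
p(1.75) = -0.625 < 0, so the root lies in [1.5, 1.75]
p(1.625) = -0.03125 < 0, so the root lies in [1.5, 1.625]
p(1.5625) = 0.2422 > 0, so the root lies in [1.5625, 1.625]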